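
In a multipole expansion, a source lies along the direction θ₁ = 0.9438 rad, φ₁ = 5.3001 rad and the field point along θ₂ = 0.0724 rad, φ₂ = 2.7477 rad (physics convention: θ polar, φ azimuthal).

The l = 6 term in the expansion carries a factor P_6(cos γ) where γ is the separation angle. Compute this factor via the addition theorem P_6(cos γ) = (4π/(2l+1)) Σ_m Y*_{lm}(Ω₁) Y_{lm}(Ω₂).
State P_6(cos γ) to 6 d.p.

Summing Y*_{l m}(θ₁,φ₁)·Y_{l m}(θ₂,φ₂) over m ∈ [−6, 6]; prefactor 4π/(2·6+1) = 0.966644:
  [-6]  conj(Y_{6,-6})(Ω₁) = +0.126273+0.051121i ; Y_{6,-6}(Ω₂) = -0.000000+0.000000i ; Δ = -0.000000+0.000000i
  [-5]  conj(Y_{6,-5})(Ω₁) = +0.068945+0.334887i ; Y_{6,-5}(Ω₂) = +0.000001-0.000003i ; Δ = +0.000001+0.000000i
  [-4]  conj(Y_{6,-4})(Ω₁) = -0.300690+0.303925i ; Y_{6,-4}(Ω₂) = -0.000000+0.000097i ; Δ = -0.000029-0.000029i
  [-3]  conj(Y_{6,-3})(Ω₁) = -0.156694-0.030515i ; Y_{6,-3}(Ω₂) = -0.000741-0.001807i ; Δ = +0.000061+0.000306i
  [-2]  conj(Y_{6,-2})(Ω₁) = +0.105772+0.253436i ; Y_{6,-2}(Ω₂) = +0.018934+0.019025i ; Δ = -0.002819+0.006811i
  [-1]  conj(Y_{6,-1})(Ω₁) = -0.153743+0.230760i ; Y_{6,-1}(Ω₂) = -0.214429-0.089119i ; Δ = +0.053532-0.035780i
  [+0]  conj(Y_{6,0})(Ω₁) = +0.206005-0.000000i ; Y_{6,0}(Ω₂) = +0.961881+0.000000i ; Δ = +0.198152+0.000000i
  [+1]  conj(Y_{6,1})(Ω₁) = +0.153743+0.230760i ; Y_{6,1}(Ω₂) = +0.214429-0.089119i ; Δ = +0.053532+0.035780i
  [+2]  conj(Y_{6,2})(Ω₁) = +0.105772-0.253436i ; Y_{6,2}(Ω₂) = +0.018934-0.019025i ; Δ = -0.002819-0.006811i
  [+3]  conj(Y_{6,3})(Ω₁) = +0.156694-0.030515i ; Y_{6,3}(Ω₂) = +0.000741-0.001807i ; Δ = +0.000061-0.000306i
  [+4]  conj(Y_{6,4})(Ω₁) = -0.300690-0.303925i ; Y_{6,4}(Ω₂) = -0.000000-0.000097i ; Δ = -0.000029+0.000029i
  [+5]  conj(Y_{6,5})(Ω₁) = -0.068945+0.334887i ; Y_{6,5}(Ω₂) = -0.000001-0.000003i ; Δ = +0.000001-0.000000i
  [+6]  conj(Y_{6,6})(Ω₁) = +0.126273-0.051121i ; Y_{6,6}(Ω₂) = -0.000000-0.000000i ; Δ = -0.000000-0.000000i
Total Σ_m = +0.299644-0.000000i. Multiply by 0.966644: +0.289649-0.000000i. P_6(cos γ) = 0.289649

0.289649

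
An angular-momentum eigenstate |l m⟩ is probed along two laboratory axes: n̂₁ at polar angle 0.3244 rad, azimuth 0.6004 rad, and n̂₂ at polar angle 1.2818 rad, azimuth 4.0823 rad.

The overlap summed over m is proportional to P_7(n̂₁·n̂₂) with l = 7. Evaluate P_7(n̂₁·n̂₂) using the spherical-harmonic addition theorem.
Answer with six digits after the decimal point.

Expand P_7 via completeness: Σ_{m} conj(Y_{7,m}) at Ω₁ times Y_{7,m} at Ω₂ —
  term(m=-7) = 0.00005 + 0.00004j   from Y*(Ω₁)=-0.00008 - 0.00015j, Y(Ω₂)=-0.35495 + 0.11049j
  term(m=-6) = -0.00035 - 0.00069j   from Y*(Ω₁)=-0.00167 - 0.00083j, Y(Ω₂)=0.33197 + 0.24662j
  term(m=-5) = 0.00003 + 0.00021j   from Y*(Ω₁)=-0.01277 + 0.00179j, Y(Ω₂)=0.00015 - 0.01658j
  term(m=-4) = -0.00445 + 0.02092j   from Y*(Ω₁)=-0.04602 + 0.04202j, Y(Ω₂)=0.27911 - 0.19978j
  term(m=-3) = 0.01528 - 0.02494j   from Y*(Ω₁)=-0.04837 + 0.20622j, Y(Ω₂)=-0.13109 - 0.04337j
  term(m=-2) = 0.10623 - 0.08602j   from Y*(Ω₁)=0.17214 + 0.44381j, Y(Ω₂)=-0.08777 - 0.27341j
  term(m=-1) = -0.09581 + 0.03392j   from Y*(Ω₁)=0.46760 + 0.32018j, Y(Ω₂)=-0.10567 + 0.14490j
  term(m=+0) = 0.00456 + 0.00000j   from Y*(Ω₁)=-0.01705 + 0.00000j, Y(Ω₂)=-0.26773 + 0.00000j
  term(m=+1) = -0.09581 - 0.03392j   from Y*(Ω₁)=-0.46760 + 0.32018j, Y(Ω₂)=0.10567 + 0.14490j
  term(m=+2) = 0.10623 + 0.08602j   from Y*(Ω₁)=0.17214 - 0.44381j, Y(Ω₂)=-0.08777 + 0.27341j
  term(m=+3) = 0.01528 + 0.02494j   from Y*(Ω₁)=0.04837 + 0.20622j, Y(Ω₂)=0.13109 - 0.04337j
  term(m=+4) = -0.00445 - 0.02092j   from Y*(Ω₁)=-0.04602 - 0.04202j, Y(Ω₂)=0.27911 + 0.19978j
  term(m=+5) = 0.00003 - 0.00021j   from Y*(Ω₁)=0.01277 + 0.00179j, Y(Ω₂)=-0.00015 - 0.01658j
  term(m=+6) = -0.00035 + 0.00069j   from Y*(Ω₁)=-0.00167 + 0.00083j, Y(Ω₂)=0.33197 - 0.24662j
  term(m=+7) = 0.00005 - 0.00004j   from Y*(Ω₁)=0.00008 - 0.00015j, Y(Ω₂)=0.35495 + 0.11049j
Σ over m = 0.04654 - 0.00000j; ×(4π/15) → 0.03899 - 0.00000j. Real part: 0.038990

0.038990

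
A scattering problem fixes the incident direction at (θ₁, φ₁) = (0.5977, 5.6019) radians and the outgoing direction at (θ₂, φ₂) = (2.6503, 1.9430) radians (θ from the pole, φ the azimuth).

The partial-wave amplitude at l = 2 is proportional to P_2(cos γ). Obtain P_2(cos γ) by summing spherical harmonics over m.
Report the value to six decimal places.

0.881268

Term-by-term m-sum for l=2 (normalisation 4π/5 = 2.513274):
  term(m=-2) = (0.005372, 0.009041)   from Y*(Ω₁)=(0.025288, -0.119683), Y(Ω₂)=(-0.063230, 0.058248)
  term(m=-1) = (0.100376, 0.057113)   from Y*(Ω₁)=(0.279150, -0.226331), Y(Ω₂)=(0.116867, 0.299351)
  term(m=+0) = (0.139149, 0.000000)   from Y*(Ω₁)=(0.331149, -0.000000), Y(Ω₂)=(0.420199, 0.000000)
  term(m=+1) = (0.100376, -0.057113)   from Y*(Ω₁)=(-0.279150, -0.226331), Y(Ω₂)=(-0.116867, 0.299351)
  term(m=+2) = (0.005372, -0.009041)   from Y*(Ω₁)=(0.025288, 0.119683), Y(Ω₂)=(-0.063230, -0.058248)
Accumulated sum (0.350645, -0.000000); after 4π/(2l+1) scaling, (0.881268, -0.000000) ⇒ P_2 = 0.881268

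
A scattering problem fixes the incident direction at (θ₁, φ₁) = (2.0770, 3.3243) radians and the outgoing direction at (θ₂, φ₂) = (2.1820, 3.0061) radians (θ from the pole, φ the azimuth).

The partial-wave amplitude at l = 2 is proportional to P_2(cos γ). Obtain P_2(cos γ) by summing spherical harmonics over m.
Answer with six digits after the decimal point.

Term-by-term m-sum for l=2 (normalisation 4π/5 = 2.513274):
  term(m=-2) = (0.061562, 0.045492)   from Y*(Ω₁)=(0.275957, 0.105581), Y(Ω₂)=(0.249617, 0.069348)
  term(m=-1) = (0.112971, 0.037212)   from Y*(Ω₁)=(0.322150, 0.059523), Y(Ω₂)=(0.359741, 0.049043)
  term(m=+0) = (0.000354, 0.000000)   from Y*(Ω₁)=(-0.092956, -0.000000), Y(Ω₂)=(-0.003809, 0.000000)
  term(m=+1) = (0.112971, -0.037212)   from Y*(Ω₁)=(-0.322150, 0.059523), Y(Ω₂)=(-0.359741, 0.049043)
  term(m=+2) = (0.061562, -0.045492)   from Y*(Ω₁)=(0.275957, -0.105581), Y(Ω₂)=(0.249617, -0.069348)
Total Σ_m = (0.349420, 0.000000). Multiply by 2.513274: (0.878189, 0.000000). P_2(cos γ) = 0.878189

0.878189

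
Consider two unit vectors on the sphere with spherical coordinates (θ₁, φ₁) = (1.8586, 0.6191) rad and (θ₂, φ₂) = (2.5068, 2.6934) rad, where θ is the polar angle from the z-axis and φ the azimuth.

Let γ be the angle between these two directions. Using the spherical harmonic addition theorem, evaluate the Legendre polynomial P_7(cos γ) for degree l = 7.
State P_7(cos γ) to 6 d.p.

0.098316

Addition theorem: P_7(cos γ) = (4π/15) Σ_m Y*_{lm}(Ω₁) Y_{lm}(Ω₂), m = −7…7:
  term(m=-7) = -0.001796-0.004458i   from Y*(Ω₁)=-0.137776-0.346264i, Y(Ω₂)=+0.012895-0.000055i
  term(m=-6) = +0.026847+0.003253i   from Y*(Ω₁)=+0.346841+0.223789i, Y(Ω₂)=+0.058924-0.028641i
  term(m=-5) = -0.001647+0.002287i   from Y*(Ω₁)=-0.014082+0.000650i, Y(Ω₂)=+0.124155-0.156657i
  term(m=-4) = +0.058491+0.123211i   from Y*(Ω₁)=-0.270527+0.212218i, Y(Ω₂)=+0.087330-0.386942i
  term(m=-3) = -0.063407-0.003827i   from Y*(Ω₁)=+0.038294-0.129982i, Y(Ω₂)=-0.105144-0.456835i
  term(m=-2) = -0.025899+0.040964i   from Y*(Ω₁)=-0.094197-0.272697i, Y(Ω₂)=-0.104896-0.131209i
  term(m=-1) = +0.027901+0.050650i   from Y*(Ω₁)=+0.144050+0.102643i, Y(Ω₂)=+0.294636+0.141669i
  term(m=+0) = +0.076376+0.000000i   from Y*(Ω₁)=+0.269315-0.000000i, Y(Ω₂)=+0.283596+0.000000i
  term(m=+1) = +0.027901-0.050650i   from Y*(Ω₁)=-0.144050+0.102643i, Y(Ω₂)=-0.294636+0.141669i
  term(m=+2) = -0.025899-0.040964i   from Y*(Ω₁)=-0.094197+0.272697i, Y(Ω₂)=-0.104896+0.131209i
  term(m=+3) = -0.063407+0.003827i   from Y*(Ω₁)=-0.038294-0.129982i, Y(Ω₂)=+0.105144-0.456835i
  term(m=+4) = +0.058491-0.123211i   from Y*(Ω₁)=-0.270527-0.212218i, Y(Ω₂)=+0.087330+0.386942i
  term(m=+5) = -0.001647-0.002287i   from Y*(Ω₁)=+0.014082+0.000650i, Y(Ω₂)=-0.124155-0.156657i
  term(m=+6) = +0.026847-0.003253i   from Y*(Ω₁)=+0.346841-0.223789i, Y(Ω₂)=+0.058924+0.028641i
  term(m=+7) = -0.001796+0.004458i   from Y*(Ω₁)=+0.137776-0.346264i, Y(Ω₂)=-0.012895-0.000055i
Total Σ_m = +0.117356-0.000000i. Multiply by 0.837758: +0.098316-0.000000i. P_7(cos γ) = 0.098316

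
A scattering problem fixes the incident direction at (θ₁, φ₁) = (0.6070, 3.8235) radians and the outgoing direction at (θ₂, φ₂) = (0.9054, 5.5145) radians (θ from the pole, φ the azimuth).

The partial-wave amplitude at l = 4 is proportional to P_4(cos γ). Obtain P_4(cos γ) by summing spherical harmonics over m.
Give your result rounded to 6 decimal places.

Expand P_4 via completeness: Σ_{m} conj(Y_{4,m}) at Ω₁ times Y_{4,m} at Ω₂ —
  m=-4: Y*=(-0.042890, 0.018844)  Y=(-0.169102, 0.011322)  product (0.007039, -0.003672)
  m=-3: Y*=(0.087247, -0.169683)  Y=(-0.252347, 0.279011)  product (0.025327, 0.067162)
  m=-2: Y*=(0.083263, 0.396510)  Y=(0.011540, 0.345124)  product (-0.135884, 0.033312)
  m=-1: Y*=(-0.296401, -0.240624)  Y=(-0.054828, -0.053026)  product (0.003492, 0.028910)
  m=+0: Y*=(-0.138514, -0.000000)  Y=(-0.354366, 0.000000)  product (0.049085, 0.000000)
  m=+1: Y*=(0.296401, -0.240624)  Y=(0.054828, -0.053026)  product (0.003492, -0.028910)
  m=+2: Y*=(0.083263, -0.396510)  Y=(0.011540, -0.345124)  product (-0.135884, -0.033312)
  m=+3: Y*=(-0.087247, -0.169683)  Y=(0.252347, 0.279011)  product (0.025327, -0.067162)
  m=+4: Y*=(-0.042890, -0.018844)  Y=(-0.169102, -0.011322)  product (0.007039, 0.003672)
Accumulated sum (-0.150967, 0.000000); after 4π/(2l+1) scaling, (-0.210790, 0.000000) ⇒ P_4 = -0.210790

-0.210790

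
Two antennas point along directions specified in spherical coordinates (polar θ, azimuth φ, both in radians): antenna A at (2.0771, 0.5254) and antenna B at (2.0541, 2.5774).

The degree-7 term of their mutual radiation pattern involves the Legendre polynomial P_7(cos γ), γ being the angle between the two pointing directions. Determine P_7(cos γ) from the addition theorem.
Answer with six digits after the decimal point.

0.246474

Term-by-term m-sum for l=7 (normalisation 4π/15 = 0.837758):
  m=-7: (-0.168188, -0.099952) × (0.147488, 0.154235) = (-0.009390, -0.040682)  (running Σ = (-0.009390, -0.040682))
  m=-6: (0.405906, 0.004387) × (0.406690, 0.101061) = (0.164634, 0.042805)  (running Σ = (0.155245, 0.002123))
  m=-5: (-0.336158, 0.190065) × (0.342587, -0.113769) = (-0.093540, 0.103358)  (running Σ = (0.061705, 0.105482))
  m=-4: (0.006035, -0.010282) × (-0.025578, 0.031246) = (0.000167, 0.000452)  (running Σ = (0.061872, 0.105933))
  m=-3: (0.001844, -0.341326) × (-0.042771, 0.349473) = (0.119205, 0.015243)  (running Σ = (0.181077, 0.121177))
  m=-2: (0.085357, 0.149081) × (0.050907, 0.107461) = (-0.011675, 0.016762)  (running Σ = (0.169402, 0.137938))
  m=-1: (0.239287, 0.138728) × (-0.257580, -0.162998) = (-0.039023, -0.074737)  (running Σ = (0.130379, 0.063202))
  m=0: (-0.209683, -0.000000) × (-0.159522, 0.000000) = (0.033449, 0.000000)  (running Σ = (0.163828, 0.063202))
  m=1: (-0.239287, 0.138728) × (0.257580, -0.162998) = (-0.039023, 0.074737)  (running Σ = (0.124805, 0.137938))
  m=2: (0.085357, -0.149081) × (0.050907, -0.107461) = (-0.011675, -0.016762)  (running Σ = (0.113130, 0.121177))
  m=3: (-0.001844, -0.341326) × (0.042771, 0.349473) = (0.119205, -0.015243)  (running Σ = (0.232335, 0.105933))
  m=4: (0.006035, 0.010282) × (-0.025578, -0.031246) = (0.000167, -0.000452)  (running Σ = (0.232502, 0.105482))
  m=5: (0.336158, 0.190065) × (-0.342587, -0.113769) = (-0.093540, -0.103358)  (running Σ = (0.138962, 0.002123))
  m=6: (0.405906, -0.004387) × (0.406690, -0.101061) = (0.164634, -0.042805)  (running Σ = (0.303596, -0.040682))
  m=7: (0.168188, -0.099952) × (-0.147488, 0.154235) = (-0.009390, 0.040682)  (running Σ = (0.294207, 0.000000))
Accumulated sum (0.294207, 0.000000); after 4π/(2l+1) scaling, (0.246474, 0.000000) ⇒ P_7 = 0.246474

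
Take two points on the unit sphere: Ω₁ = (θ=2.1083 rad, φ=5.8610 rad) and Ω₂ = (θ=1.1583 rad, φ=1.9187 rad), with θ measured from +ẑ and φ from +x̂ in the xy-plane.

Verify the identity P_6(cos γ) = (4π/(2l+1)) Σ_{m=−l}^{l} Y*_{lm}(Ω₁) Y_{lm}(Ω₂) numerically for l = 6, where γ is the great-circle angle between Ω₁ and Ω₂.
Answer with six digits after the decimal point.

-0.289507

Summing Y*_{l m}(θ₁,φ₁)·Y_{l m}(θ₂,φ₂) over m ∈ [−6, 6]; prefactor 4π/(2·6+1) = 0.966644:
  [-6]  conj(Y_{6,-6})(Ω₁) = -0.15923 - 0.11093j ; Y_{6,-6}(Ω₂) = 0.14107 + 0.24832j ; Δ = 0.00508 - 0.05519j
  [-5]  conj(Y_{6,-5})(Ω₁) = 0.20606 + 0.34366j ; Y_{6,-5}(Ω₂) = -0.42678 + 0.07270j ; Δ = -0.11292 - 0.13169j
  [-4]  conj(Y_{6,-4})(Ω₁) = -0.04305 - 0.36332j ; Y_{6,-4}(Ω₂) = 0.03439 - 0.18990j ; Δ = -0.07047 - 0.00432j
  [-3]  conj(Y_{6,-3})(Ω₁) = 0.00738 - 0.02349j ; Y_{6,-3}(Ω₂) = -0.21381 - 0.12444j ; Δ = -0.00450 + 0.00411j
  [-2]  conj(Y_{6,-2})(Ω₁) = -0.23158 + 0.26065j ; Y_{6,-2}(Ω₂) = 0.21831 - 0.18232j ; Δ = -0.00304 + 0.09912j
  [-1]  conj(Y_{6,-1})(Ω₁) = 0.09859 - 0.04428j ; Y_{6,-1}(Ω₂) = -0.05318 - 0.14663j ; Δ = -0.01174 - 0.01210j
  [+0]  conj(Y_{6,0})(Ω₁) = 0.32038 + 0.00000j ; Y_{6,0}(Ω₂) = 0.29864 + 0.00000j ; Δ = 0.09568 + 0.00000j
  [+1]  conj(Y_{6,1})(Ω₁) = -0.09859 - 0.04428j ; Y_{6,1}(Ω₂) = 0.05318 - 0.14663j ; Δ = -0.01174 + 0.01210j
  [+2]  conj(Y_{6,2})(Ω₁) = -0.23158 - 0.26065j ; Y_{6,2}(Ω₂) = 0.21831 + 0.18232j ; Δ = -0.00304 - 0.09912j
  [+3]  conj(Y_{6,3})(Ω₁) = -0.00738 - 0.02349j ; Y_{6,3}(Ω₂) = 0.21381 - 0.12444j ; Δ = -0.00450 - 0.00411j
  [+4]  conj(Y_{6,4})(Ω₁) = -0.04305 + 0.36332j ; Y_{6,4}(Ω₂) = 0.03439 + 0.18990j ; Δ = -0.07047 + 0.00432j
  [+5]  conj(Y_{6,5})(Ω₁) = -0.20606 + 0.34366j ; Y_{6,5}(Ω₂) = 0.42678 + 0.07270j ; Δ = -0.11292 + 0.13169j
  [+6]  conj(Y_{6,6})(Ω₁) = -0.15923 + 0.11093j ; Y_{6,6}(Ω₂) = 0.14107 - 0.24832j ; Δ = 0.00508 + 0.05519j
Accumulated sum -0.29950 + 0.00000j; after 4π/(2l+1) scaling, -0.28951 + 0.00000j ⇒ P_6 = -0.289507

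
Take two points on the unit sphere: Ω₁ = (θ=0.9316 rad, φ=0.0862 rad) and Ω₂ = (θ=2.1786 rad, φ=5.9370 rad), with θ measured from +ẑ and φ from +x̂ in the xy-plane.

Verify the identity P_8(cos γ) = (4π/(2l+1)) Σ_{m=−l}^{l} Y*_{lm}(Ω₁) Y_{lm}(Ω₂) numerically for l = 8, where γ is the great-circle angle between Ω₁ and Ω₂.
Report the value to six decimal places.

-0.167687

Term-by-term m-sum for l=8 (normalisation 4π/17 = 0.739198):
  m=-8: Y*=+0.068453+0.056451i  Y=-0.099019+0.038647i  product -0.008960-0.002944i
  m=-7: Y*=+0.217217+0.149693i  Y=+0.222698-0.194651i  product +0.077512-0.008945i
  m=-6: Y*=+0.379320+0.215776i  Y=-0.217406+0.392054i  product -0.167062+0.101803i
  m=-5: Y*=+0.343129+0.157782i  Y=+0.052215-0.323289i  product +0.068926-0.102691i
  m=-4: Y*=-0.002740-0.000984i  Y=-0.016089-0.085474i  product -0.000040+0.000250i
  m=-3: Y*=-0.342059-0.090482i  Y=+0.186420+0.316540i  product -0.035125-0.125143i
  m=-2: Y*=-0.188621-0.032844i  Y=-0.081446-0.067545i  product +0.013144+0.015415i
  m=-1: Y*=+0.274505+0.023721i  Y=-0.302440-0.109093i  product -0.080433-0.037121i
  m=+0: Y*=+0.237053-0.000000i  Y=+0.157048+0.000000i  product +0.037229+0.000000i
  m=+1: Y*=-0.274505+0.023721i  Y=+0.302440-0.109093i  product -0.080433+0.037121i
  m=+2: Y*=-0.188621+0.032844i  Y=-0.081446+0.067545i  product +0.013144-0.015415i
  m=+3: Y*=+0.342059-0.090482i  Y=-0.186420+0.316540i  product -0.035125+0.125143i
  m=+4: Y*=-0.002740+0.000984i  Y=-0.016089+0.085474i  product -0.000040-0.000250i
  m=+5: Y*=-0.343129+0.157782i  Y=-0.052215-0.323289i  product +0.068926+0.102691i
  m=+6: Y*=+0.379320-0.215776i  Y=-0.217406-0.392054i  product -0.167062-0.101803i
  m=+7: Y*=-0.217217+0.149693i  Y=-0.222698-0.194651i  product +0.077512+0.008945i
  m=+8: Y*=+0.068453-0.056451i  Y=-0.099019-0.038647i  product -0.008960+0.002944i
Accumulated sum -0.226850-0.000000i; after 4π/(2l+1) scaling, -0.167687-0.000000i ⇒ P_8 = -0.167687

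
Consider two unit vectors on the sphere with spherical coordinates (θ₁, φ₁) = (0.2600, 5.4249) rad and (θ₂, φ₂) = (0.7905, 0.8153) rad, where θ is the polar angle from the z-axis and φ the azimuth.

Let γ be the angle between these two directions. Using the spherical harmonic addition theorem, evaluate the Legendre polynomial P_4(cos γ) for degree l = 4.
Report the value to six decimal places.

-0.428257

Addition theorem: P_4(cos γ) = (4π/9) Σ_m Y*_{lm}(Ω₁) Y_{lm}(Ω₂), m = −4…4:
  m=-4: Y*=(-0.001851, 0.000556)  Y=(-0.112096, 0.013472)  product (0.000200, -0.000087)
  m=-3: Y*=(-0.017339, -0.011034)  Y=(-0.242637, -0.202590)  product (0.001972, 0.006190)
  m=-2: Y*=(-0.017783, -0.121126)  Y=(-0.024887, -0.415642)  product (-0.049902, 0.010406)
  m=-1: Y*=(0.271798, -0.314615)  Y=(0.075297, -0.079940)  product (-0.004685, -0.045417)
  m=+0: Y*=(0.582800, -0.000000)  Y=(-0.346405, 0.000000)  product (-0.201885, 0.000000)
  m=+1: Y*=(-0.271798, -0.314615)  Y=(-0.075297, -0.079940)  product (-0.004685, 0.045417)
  m=+2: Y*=(-0.017783, 0.121126)  Y=(-0.024887, 0.415642)  product (-0.049902, -0.010406)
  m=+3: Y*=(0.017339, -0.011034)  Y=(0.242637, -0.202590)  product (0.001972, -0.006190)
  m=+4: Y*=(-0.001851, -0.000556)  Y=(-0.112096, -0.013472)  product (0.000200, 0.000087)
Σ over m = (-0.306716, 0.000000); ×(4π/9) → (-0.428257, 0.000000). Real part: -0.428257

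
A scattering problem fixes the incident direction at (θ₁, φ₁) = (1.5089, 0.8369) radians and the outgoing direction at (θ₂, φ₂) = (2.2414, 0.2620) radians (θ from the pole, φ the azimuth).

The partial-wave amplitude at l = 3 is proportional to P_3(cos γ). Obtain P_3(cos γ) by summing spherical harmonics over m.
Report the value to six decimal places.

-0.337194

Summing Y*_{l m}(θ₁,φ₁)·Y_{l m}(θ₂,φ₂) over m ∈ [−3, 3]; prefactor 4π/(2·3+1) = 1.795196:
  term(m=-3) = (-0.012759, 0.082244)   from Y*(Ω₁)=(-0.334977, 0.244695), Y(Ω₂)=(0.141782, -0.141953)
  term(m=-2) = (-0.010033, -0.022406)   from Y*(Ω₁)=(-0.006475, 0.062641), Y(Ω₂)=(-0.337525, 0.195051)
  term(m=-1) = (-0.062595, -0.040556)   from Y*(Ω₁)=(-0.211908, -0.234942), Y(Ω₂)=(0.227694, -0.061059)
  term(m=+0) = (-0.017058, -0.000000)   from Y*(Ω₁)=(-0.068809, -0.000000), Y(Ω₂)=(0.247903, 0.000000)
  term(m=+1) = (-0.062595, 0.040556)   from Y*(Ω₁)=(0.211908, -0.234942), Y(Ω₂)=(-0.227694, -0.061059)
  term(m=+2) = (-0.010033, 0.022406)   from Y*(Ω₁)=(-0.006475, -0.062641), Y(Ω₂)=(-0.337525, -0.195051)
  term(m=+3) = (-0.012759, -0.082244)   from Y*(Ω₁)=(0.334977, 0.244695), Y(Ω₂)=(-0.141782, -0.141953)
Accumulated sum (-0.187831, 0.000000); after 4π/(2l+1) scaling, (-0.337194, 0.000000) ⇒ P_3 = -0.337194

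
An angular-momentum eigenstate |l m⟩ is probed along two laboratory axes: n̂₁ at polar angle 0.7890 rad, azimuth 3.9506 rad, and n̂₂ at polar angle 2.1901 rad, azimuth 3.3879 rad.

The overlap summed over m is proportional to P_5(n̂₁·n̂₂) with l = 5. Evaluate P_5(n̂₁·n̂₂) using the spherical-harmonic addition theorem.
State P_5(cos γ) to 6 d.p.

Summing Y*_{l m}(θ₁,φ₁)·Y_{l m}(θ₂,φ₂) over m ∈ [−5, 5]; prefactor 4π/(2·5+1) = 1.142397:
  term(m=-5) = -0.013139+0.004473i   from Y*(Ω₁)=+0.051699+0.065612i, Y(Ω₂)=-0.055295+0.156686i
  term(m=-4) = +0.061768-0.076382i   from Y*(Ω₁)=-0.261091-0.024730i, Y(Ω₂)=-0.207009+0.312158i
  term(m=-3) = -0.019048+0.161632i   from Y*(Ω₁)=+0.323836-0.280931i, Y(Ω₂)=-0.280620+0.255677i
  term(m=-2) = -0.000895-0.001875i   from Y*(Ω₁)=-0.013885+0.293840i, Y(Ω₂)=-0.006225+0.003341i
  term(m=-1) = +0.051794+0.032667i   from Y*(Ω₁)=+0.121571+0.127451i, Y(Ω₂)=+0.337169-0.084768i
  term(m=+0) = -0.033872-0.000000i   from Y*(Ω₁)=-0.348047-0.000000i, Y(Ω₂)=+0.097321+0.000000i
  term(m=+1) = +0.051794-0.032667i   from Y*(Ω₁)=-0.121571+0.127451i, Y(Ω₂)=-0.337169-0.084768i
  term(m=+2) = -0.000895+0.001875i   from Y*(Ω₁)=-0.013885-0.293840i, Y(Ω₂)=-0.006225-0.003341i
  term(m=+3) = -0.019048-0.161632i   from Y*(Ω₁)=-0.323836-0.280931i, Y(Ω₂)=+0.280620+0.255677i
  term(m=+4) = +0.061768+0.076382i   from Y*(Ω₁)=-0.261091+0.024730i, Y(Ω₂)=-0.207009-0.312158i
  term(m=+5) = -0.013139-0.004473i   from Y*(Ω₁)=-0.051699+0.065612i, Y(Ω₂)=+0.055295+0.156686i
Total Σ_m = +0.127087-0.000000i. Multiply by 1.142397: +0.145184-0.000000i. P_5(cos γ) = 0.145184

0.145184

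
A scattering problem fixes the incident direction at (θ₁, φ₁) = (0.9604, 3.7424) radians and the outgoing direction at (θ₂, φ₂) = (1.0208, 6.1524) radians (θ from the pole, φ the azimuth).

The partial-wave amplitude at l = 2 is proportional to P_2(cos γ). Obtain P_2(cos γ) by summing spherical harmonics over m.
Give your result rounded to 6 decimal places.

Addition theorem: P_2(cos γ) = (4π/5) Σ_m Y*_{lm}(Ω₁) Y_{lm}(Ω₂), m = −2…2:
  m=-2: Y*=(0.093592, 0.241889)  Y=(0.271195, 0.072600)  product (0.007821, 0.072394)
  m=-1: Y*=(-0.299312, -0.205125)  Y=(0.341309, 0.044894)  product (-0.092949, -0.083448)
  m=+0: Y*=(-0.004526, -0.000000)  Y=(-0.056898, 0.000000)  product (0.000258, 0.000000)
  m=+1: Y*=(0.299312, -0.205125)  Y=(-0.341309, 0.044894)  product (-0.092949, 0.083448)
  m=+2: Y*=(0.093592, -0.241889)  Y=(0.271195, -0.072600)  product (0.007821, -0.072394)
Σ over m = (-0.169999, 0.000000); ×(4π/5) → (-0.427254, 0.000000). Real part: -0.427254

-0.427254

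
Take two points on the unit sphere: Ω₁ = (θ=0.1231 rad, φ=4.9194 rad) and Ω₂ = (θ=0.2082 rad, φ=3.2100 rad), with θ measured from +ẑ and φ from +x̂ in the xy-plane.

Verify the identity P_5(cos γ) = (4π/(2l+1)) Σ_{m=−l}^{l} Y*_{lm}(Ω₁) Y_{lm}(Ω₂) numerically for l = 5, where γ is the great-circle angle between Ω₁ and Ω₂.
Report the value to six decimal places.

Term-by-term m-sum for l=5 (normalisation 4π/11 = 1.142397):
  m=-5: Y*=+0.000011-0.000007i  Y=-0.000165+0.000059i  product -0.000000+0.000000i
  m=-4: Y*=+0.000224+0.000244i  Y=+0.002524-0.000708i  product +0.000001+0.000000i
  m=-3: Y*=-0.002931+0.004096i  Y=-0.022778+0.004741i  product +0.000047-0.000107i
  m=-2: Y*=-0.045383-0.019942i  Y=+0.131370-0.018086i  product -0.006323-0.001799i
  m=-1: Y*=+0.061291-0.291836i  Y=-0.451897+0.030961i  product -0.018662+0.133778i
  m=+0: Y*=+0.832188-0.000000i  Y=+0.654787+0.000000i  product +0.544906+0.000000i
  m=+1: Y*=-0.061291-0.291836i  Y=+0.451897+0.030961i  product -0.018662-0.133778i
  m=+2: Y*=-0.045383+0.019942i  Y=+0.131370+0.018086i  product -0.006323+0.001799i
  m=+3: Y*=+0.002931+0.004096i  Y=+0.022778+0.004741i  product +0.000047+0.000107i
  m=+4: Y*=+0.000224-0.000244i  Y=+0.002524+0.000708i  product +0.000001-0.000000i
  m=+5: Y*=-0.000011-0.000007i  Y=+0.000165+0.000059i  product -0.000000-0.000000i
Total Σ_m = +0.495033+0.000000i. Multiply by 1.142397: +0.565525+0.000000i. P_5(cos γ) = 0.565525

0.565525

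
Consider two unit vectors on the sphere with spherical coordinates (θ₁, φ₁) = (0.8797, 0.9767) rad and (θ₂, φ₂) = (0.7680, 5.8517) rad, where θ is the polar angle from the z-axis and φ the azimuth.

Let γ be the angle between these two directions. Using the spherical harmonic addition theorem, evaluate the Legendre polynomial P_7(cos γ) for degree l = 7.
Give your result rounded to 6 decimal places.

Summing Y*_{l m}(θ₁,φ₁)·Y_{l m}(θ₂,φ₂) over m ∈ [−7, 7]; prefactor 4π/(2·7+1) = 0.837758:
  m=-7: Y*=(0.068599, 0.042410)  Y=(-0.038760, 0.004721)  product (-0.002859, -0.001320)
  m=-6: Y*=(0.227613, -0.102462)  Y=(-0.128750, 0.079413)  product (-0.021168, 0.031267)
  m=-5: Y*=(0.072663, -0.420503)  Y=(-0.188186, 0.283119)  product (0.105378, 0.099705)
  m=-4: Y*=(-0.271317, -0.260576)  Y=(-0.070788, 0.452603)  product (0.137144, -0.104353)
  m=-3: Y*=(0.010472, -0.002248)  Y=(0.072182, 0.254523)  product (0.001328, 0.002503)
  m=-2: Y*=(0.134554, -0.334349)  Y=(-0.128283, -0.149906)  product (-0.067382, 0.022721)
  m=-1: Y*=(-0.085067, -0.125932)  Y=(-0.332250, -0.152975)  product (0.008999, 0.054854)
  m=+0: Y*=(0.320316, -0.000000)  Y=(0.092528, 0.000000)  product (0.029638, 0.000000)
  m=+1: Y*=(0.085067, -0.125932)  Y=(0.332250, -0.152975)  product (0.008999, -0.054854)
  m=+2: Y*=(0.134554, 0.334349)  Y=(-0.128283, 0.149906)  product (-0.067382, -0.022721)
  m=+3: Y*=(-0.010472, -0.002248)  Y=(-0.072182, 0.254523)  product (0.001328, -0.002503)
  m=+4: Y*=(-0.271317, 0.260576)  Y=(-0.070788, -0.452603)  product (0.137144, 0.104353)
  m=+5: Y*=(-0.072663, -0.420503)  Y=(0.188186, 0.283119)  product (0.105378, -0.099705)
  m=+6: Y*=(0.227613, 0.102462)  Y=(-0.128750, -0.079413)  product (-0.021168, -0.031267)
  m=+7: Y*=(-0.068599, 0.042410)  Y=(0.038760, 0.004721)  product (-0.002859, 0.001320)
Total Σ_m = (0.352518, 0.000000). Multiply by 0.837758: (0.295325, 0.000000). P_7(cos γ) = 0.295325

0.295325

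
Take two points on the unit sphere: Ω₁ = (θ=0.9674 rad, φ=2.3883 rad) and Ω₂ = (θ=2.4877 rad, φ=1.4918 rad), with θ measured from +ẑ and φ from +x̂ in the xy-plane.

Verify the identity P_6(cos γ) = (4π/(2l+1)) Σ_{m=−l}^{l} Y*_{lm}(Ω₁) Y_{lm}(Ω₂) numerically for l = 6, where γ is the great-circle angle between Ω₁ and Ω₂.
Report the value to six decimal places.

-0.195084

Addition theorem: P_6(cos γ) = (4π/13) Σ_m Y*_{lm}(Ω₁) Y_{lm}(Ω₂), m = −6…6:
  m=-6: -0.02883 + 0.14778j × -0.02177 - 0.01117j = 0.00228 - 0.00290j  (running Σ = 0.00228 - 0.00290j)
  m=-5: 0.29152 - 0.21027j × -0.04256 + 0.10210j = 0.00906 + 0.03871j  (running Σ = 0.01134 + 0.03582j)
  m=-4: -0.41347 - 0.05339j × 0.27531 + 0.09001j = -0.10902 - 0.05191j  (running Σ = -0.09769 - 0.01610j)
  m=-3: 0.07110 + 0.08631j × 0.10737 - 0.44453j = 0.04600 - 0.02234j  (running Σ = -0.05169 - 0.03844j)
  m=-2: -0.01948 + 0.30289j × -0.32817 - 0.05228j = 0.02223 - 0.09838j  (running Σ = -0.02946 - 0.13682j)
  m=-1: 0.17388 - 0.16306j × 0.01259 - 0.15910j = -0.02375 - 0.02972j  (running Σ = -0.05321 - 0.16654j)
  m=0: 0.24550 + 0.00000j × -0.38857 + 0.00000j = -0.09540 + 0.00000j  (running Σ = -0.14861 - 0.16654j)
  m=1: -0.17388 - 0.16306j × -0.01259 - 0.15910j = -0.02375 + 0.02972j  (running Σ = -0.17236 - 0.13682j)
  m=2: -0.01948 - 0.30289j × -0.32817 + 0.05228j = 0.02223 + 0.09838j  (running Σ = -0.15013 - 0.03844j)
  m=3: -0.07110 + 0.08631j × -0.10737 - 0.44453j = 0.04600 + 0.02234j  (running Σ = -0.10413 - 0.01610j)
  m=4: -0.41347 + 0.05339j × 0.27531 - 0.09001j = -0.10902 + 0.05191j  (running Σ = -0.21315 + 0.03582j)
  m=5: -0.29152 - 0.21027j × 0.04256 + 0.10210j = 0.00906 - 0.03871j  (running Σ = -0.20409 - 0.00290j)
  m=6: -0.02883 - 0.14778j × -0.02177 + 0.01117j = 0.00228 + 0.00290j  (running Σ = -0.20182 - 0.00000j)
Σ over m = -0.20182 - 0.00000j; ×(4π/13) → -0.19508 - 0.00000j. Real part: -0.195084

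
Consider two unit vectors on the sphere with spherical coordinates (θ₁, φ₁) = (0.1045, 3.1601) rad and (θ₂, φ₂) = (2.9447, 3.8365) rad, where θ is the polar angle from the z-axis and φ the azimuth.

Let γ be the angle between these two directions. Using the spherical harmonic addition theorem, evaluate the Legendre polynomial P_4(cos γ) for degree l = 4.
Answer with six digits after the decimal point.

Addition theorem: P_4(cos γ) = (4π/9) Σ_m Y*_{lm}(Ω₁) Y_{lm}(Ω₂), m = −4…4:
  term(m=-4) = (-0.000000, -0.000000)   from Y*(Ω₁)=(0.000052, 0.000004), Y(Ω₂)=(-0.000606, -0.000229)
  term(m=-3) = (0.000006, 0.000012)   from Y*(Ω₁)=(-0.001411, -0.000078), Y(Ω₂)=(-0.004517, -0.008002)
  term(m=-2) = (0.000342, -0.001545)   from Y*(Ω₁)=(0.021547, 0.000798), Y(Ω₂)=(0.013208, -0.072182)
  term(m=-1) = (-0.050868, 0.040833)   from Y*(Ω₁)=(-0.192543, -0.003564), Y(Ω₂)=(0.260177, -0.216889)
  term(m=+0) = (0.552292, 0.000000)   from Y*(Ω₁)=(0.800682, -0.000000), Y(Ω₂)=(0.689777, 0.000000)
  term(m=+1) = (-0.050868, -0.040833)   from Y*(Ω₁)=(0.192543, -0.003564), Y(Ω₂)=(-0.260177, -0.216889)
  term(m=+2) = (0.000342, 0.001545)   from Y*(Ω₁)=(0.021547, -0.000798), Y(Ω₂)=(0.013208, 0.072182)
  term(m=+3) = (0.000006, -0.000012)   from Y*(Ω₁)=(0.001411, -0.000078), Y(Ω₂)=(0.004517, -0.008002)
  term(m=+4) = (-0.000000, 0.000000)   from Y*(Ω₁)=(0.000052, -0.000004), Y(Ω₂)=(-0.000606, 0.000229)
Total Σ_m = (0.451252, 0.000000). Multiply by 1.396263: (0.630066, 0.000000). P_4(cos γ) = 0.630066

0.630066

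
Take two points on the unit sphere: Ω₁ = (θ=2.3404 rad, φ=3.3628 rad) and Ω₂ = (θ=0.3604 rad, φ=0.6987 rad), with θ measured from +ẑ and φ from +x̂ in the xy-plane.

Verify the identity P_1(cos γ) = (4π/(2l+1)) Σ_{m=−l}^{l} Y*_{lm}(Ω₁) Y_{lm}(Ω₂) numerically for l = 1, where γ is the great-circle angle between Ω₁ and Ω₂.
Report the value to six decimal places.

Addition theorem: P_1(cos γ) = (4π/3) Σ_m Y*_{lm}(Ω₁) Y_{lm}(Ω₂), m = −1…1:
  m=-1: Y*=(-0.242083, -0.054441)  Y=(0.093289, -0.078369)  product (-0.026850, 0.013893)
  m=+0: Y*=(-0.339994, -0.000000)  Y=(0.457213, 0.000000)  product (-0.155450, -0.000000)
  m=+1: Y*=(0.242083, -0.054441)  Y=(-0.093289, -0.078369)  product (-0.026850, -0.013893)
Accumulated sum (-0.209150, 0.000000); after 4π/(2l+1) scaling, (-0.876086, 0.000000) ⇒ P_1 = -0.876086

-0.876086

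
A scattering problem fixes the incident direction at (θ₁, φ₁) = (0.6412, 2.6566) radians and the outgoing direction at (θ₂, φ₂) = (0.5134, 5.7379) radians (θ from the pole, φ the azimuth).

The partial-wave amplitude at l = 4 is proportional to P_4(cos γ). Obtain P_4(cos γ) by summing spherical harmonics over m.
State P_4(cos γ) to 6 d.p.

-0.122047

Summing Y*_{l m}(θ₁,φ₁)·Y_{l m}(θ₂,φ₂) over m ∈ [−4, 4]; prefactor 4π/(2·4+1) = 1.396263:
  [-4]  conj(Y_{4,-4})(Ω₁) = (-0.020442, -0.052834) ; Y_{4,-4}(Ω₂) = (-0.014758, 0.021101) ; Δ = (0.001417, 0.000348)
  [-3]  conj(Y_{4,-3})(Ω₁) = (-0.024807, 0.213234) ; Y_{4,-3}(Ω₂) = (-0.008398, 0.128899) ; Δ = (-0.027277, -0.004988)
  [-2]  conj(Y_{4,-2})(Ω₁) = (0.236510, -0.345104) ; Y_{4,-2}(Ω₂) = (0.160726, 0.308556) ; Δ = (0.144497, 0.017509)
  [-1]  conj(Y_{4,-1})(Ω₁) = (-0.300022, 0.158103) ; Y_{4,-1}(Ω₂) = (0.399989, 0.242648) ; Δ = (-0.158369, -0.009560)
  [+0]  conj(Y_{4,0})(Ω₁) = (-0.193710, -0.000000) ; Y_{4,0}(Ω₂) = (0.041018, 0.000000) ; Δ = (-0.007946, -0.000000)
  [+1]  conj(Y_{4,1})(Ω₁) = (0.300022, 0.158103) ; Y_{4,1}(Ω₂) = (-0.399989, 0.242648) ; Δ = (-0.158369, 0.009560)
  [+2]  conj(Y_{4,2})(Ω₁) = (0.236510, 0.345104) ; Y_{4,2}(Ω₂) = (0.160726, -0.308556) ; Δ = (0.144497, -0.017509)
  [+3]  conj(Y_{4,3})(Ω₁) = (0.024807, 0.213234) ; Y_{4,3}(Ω₂) = (0.008398, 0.128899) ; Δ = (-0.027277, 0.004988)
  [+4]  conj(Y_{4,4})(Ω₁) = (-0.020442, 0.052834) ; Y_{4,4}(Ω₂) = (-0.014758, -0.021101) ; Δ = (0.001417, -0.000348)
Total Σ_m = (-0.087410, -0.000000). Multiply by 1.396263: (-0.122047, -0.000000). P_4(cos γ) = -0.122047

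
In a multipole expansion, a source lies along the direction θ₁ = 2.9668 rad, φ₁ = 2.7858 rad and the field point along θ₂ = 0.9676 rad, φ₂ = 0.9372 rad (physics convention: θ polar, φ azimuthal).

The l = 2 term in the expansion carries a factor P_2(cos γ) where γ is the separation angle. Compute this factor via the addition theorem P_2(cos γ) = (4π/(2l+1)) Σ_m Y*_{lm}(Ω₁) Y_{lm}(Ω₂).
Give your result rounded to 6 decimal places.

Summing Y*_{l m}(θ₁,φ₁)·Y_{l m}(θ₂,φ₂) over m ∈ [−2, 2]; prefactor 4π/(2·2+1) = 2.513274:
  [-2]  conj(Y_{2,-2})(Ω₁) = +0.008847-0.007629i ; Y_{2,-2}(Ω₂) = -0.078319-0.249989i ; Δ = -0.002600-0.001614i
  [-1]  conj(Y_{2,-1})(Ω₁) = +0.124016-0.046085i ; Y_{2,-1}(Ω₂) = +0.213676-0.290859i ; Δ = +0.013095-0.045918i
  [+0]  conj(Y_{2,0})(Ω₁) = +0.602168-0.000000i ; Y_{2,0}(Ω₂) = -0.010909+0.000000i ; Δ = -0.006569+0.000000i
  [+1]  conj(Y_{2,1})(Ω₁) = -0.124016-0.046085i ; Y_{2,1}(Ω₂) = -0.213676-0.290859i ; Δ = +0.013095+0.045918i
  [+2]  conj(Y_{2,2})(Ω₁) = +0.008847+0.007629i ; Y_{2,2}(Ω₂) = -0.078319+0.249989i ; Δ = -0.002600+0.001614i
Accumulated sum +0.014421-0.000000i; after 4π/(2l+1) scaling, +0.036244-0.000000i ⇒ P_2 = 0.036244

0.036244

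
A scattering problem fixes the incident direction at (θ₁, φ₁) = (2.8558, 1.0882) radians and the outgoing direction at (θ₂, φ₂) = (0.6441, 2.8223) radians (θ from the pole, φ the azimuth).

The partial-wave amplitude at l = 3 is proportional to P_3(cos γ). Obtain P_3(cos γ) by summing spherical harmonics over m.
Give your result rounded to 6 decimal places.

-0.062769

Addition theorem: P_3(cos γ) = (4π/7) Σ_m Y*_{lm}(Ω₁) Y_{lm}(Ω₂), m = −3…3:
  m=-3: Y*=(-0.009278, -0.001147)  Y=(-0.051967, -0.073893)  product (0.000397, 0.000745)
  m=-2: Y*=(0.044363, -0.064071)  Y=(0.236602, 0.175641)  product (0.021750, -0.007367)
  m=-1: Y*=(0.152328, 0.290748)  Y=(-0.404830, -0.133839)  product (-0.022753, -0.138091)
  m=+0: Y*=(-0.573798, -0.000000)  Y=(0.058823, 0.000000)  product (-0.033753, -0.000000)
  m=+1: Y*=(-0.152328, 0.290748)  Y=(0.404830, -0.133839)  product (-0.022753, 0.138091)
  m=+2: Y*=(0.044363, 0.064071)  Y=(0.236602, -0.175641)  product (0.021750, 0.007367)
  m=+3: Y*=(0.009278, -0.001147)  Y=(0.051967, -0.073893)  product (0.000397, -0.000745)
Σ over m = (-0.034965, 0.000000); ×(4π/7) → (-0.062769, 0.000000). Real part: -0.062769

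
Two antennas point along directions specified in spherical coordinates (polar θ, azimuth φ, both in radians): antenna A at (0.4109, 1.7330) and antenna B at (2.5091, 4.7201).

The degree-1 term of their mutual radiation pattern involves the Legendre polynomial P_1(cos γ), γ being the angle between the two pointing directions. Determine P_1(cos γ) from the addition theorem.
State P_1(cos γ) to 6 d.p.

Summing Y*_{l m}(θ₁,φ₁)·Y_{l m}(θ₂,φ₂) over m ∈ [−1, 1]; prefactor 4π/(2·1+1) = 4.188790:
  term(m=-1) = (-0.027850, -0.004337)   from Y*(Ω₁)=(-0.022286, 0.136191), Y(Ω₂)=(0.001575, 0.204235)
  term(m=+0) = (-0.176524, 0.000000)   from Y*(Ω₁)=(0.447932, -0.000000), Y(Ω₂)=(-0.394086, 0.000000)
  term(m=+1) = (-0.027850, 0.004337)   from Y*(Ω₁)=(0.022286, 0.136191), Y(Ω₂)=(-0.001575, 0.204235)
Total Σ_m = (-0.232224, 0.000000). Multiply by 4.188790: (-0.972736, 0.000000). P_1(cos γ) = -0.972736

-0.972736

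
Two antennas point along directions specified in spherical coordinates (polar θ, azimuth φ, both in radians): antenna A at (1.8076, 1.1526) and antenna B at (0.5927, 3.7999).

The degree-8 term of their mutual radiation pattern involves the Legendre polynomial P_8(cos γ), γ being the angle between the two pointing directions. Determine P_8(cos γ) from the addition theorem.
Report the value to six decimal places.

Summing Y*_{l m}(θ₁,φ₁)·Y_{l m}(θ₂,φ₂) over m ∈ [−8, 8]; prefactor 4π/(2·8+1) = 0.739198:
  m=-8: Y*=-0.402469+0.083253i  Y=+0.002571+0.004155i  product -0.001381-0.001458i
  m=-7: Y*=+0.084340-0.387671i  Y=+0.003020-0.028865i  product -0.010935-0.003605i
  m=-6: Y*=-0.044698-0.032755i  Y=-0.073622+0.077066i  product +0.005815-0.001033i
  m=-5: Y*=+0.312441-0.178969i  Y=+0.265489-0.040110i  product +0.075771-0.060046i
  m=-4: Y*=+0.007198+0.070333i  Y=-0.399285-0.222486i  product +0.012774-0.029685i
  m=-3: Y*=+0.301838+0.098757i  Y=+0.177339+0.414669i  product +0.012576+0.142676i
  m=-2: Y*=-0.083108+0.092048i  Y=+0.014776-0.056874i  product +0.004007+0.006087i
  m=-1: Y*=+0.119425+0.268725i  Y=+0.313413-0.242392i  product +0.102566+0.055274i
  m=+0: Y*=-0.139008-0.000000i  Y=-0.196605+0.000000i  product +0.027330+0.000000i
  m=+1: Y*=-0.119425+0.268725i  Y=-0.313413-0.242392i  product +0.102566-0.055274i
  m=+2: Y*=-0.083108-0.092048i  Y=+0.014776+0.056874i  product +0.004007-0.006087i
  m=+3: Y*=-0.301838+0.098757i  Y=-0.177339+0.414669i  product +0.012576-0.142676i
  m=+4: Y*=+0.007198-0.070333i  Y=-0.399285+0.222486i  product +0.012774+0.029685i
  m=+5: Y*=-0.312441-0.178969i  Y=-0.265489-0.040110i  product +0.075771+0.060046i
  m=+6: Y*=-0.044698+0.032755i  Y=-0.073622-0.077066i  product +0.005815+0.001033i
  m=+7: Y*=-0.084340-0.387671i  Y=-0.003020-0.028865i  product -0.010935+0.003605i
  m=+8: Y*=-0.402469-0.083253i  Y=+0.002571-0.004155i  product -0.001381+0.001458i
Σ over m = +0.429717-0.000000i; ×(4π/17) → +0.317646-0.000000i. Real part: 0.317646

0.317646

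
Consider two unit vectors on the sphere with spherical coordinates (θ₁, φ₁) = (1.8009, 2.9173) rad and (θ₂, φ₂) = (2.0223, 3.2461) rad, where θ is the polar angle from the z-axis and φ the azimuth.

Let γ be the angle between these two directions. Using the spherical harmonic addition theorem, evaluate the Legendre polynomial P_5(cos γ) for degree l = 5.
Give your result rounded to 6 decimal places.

0.172683

Addition theorem: P_5(cos γ) = (4π/11) Σ_m Y*_{lm}(Ω₁) Y_{lm}(Ω₂), m = −5…5:
  m=-5: Y*=(-0.176398, 0.365795)  Y=(-0.237219, 0.136623)  product (-0.008131, -0.110873)
  m=-4: Y*=(-0.187666, 0.235120)  Y=(-0.383627, 0.170411)  product (0.031927, -0.122179)
  m=-3: Y*=(0.132799, -0.105834)  Y=(-0.171018, 0.055447)  product (-0.016843, 0.025463)
  m=-2: Y*=(0.278651, -0.134118)  Y=(0.251175, -0.053277)  product (0.062845, -0.048533)
  m=-1: Y*=(-0.099889, 0.022788)  Y=(0.259143, -0.027181)  product (-0.025266, 0.008620)
  m=+0: Y*=(-0.307525, -0.000000)  Y=(-0.201920, 0.000000)  product (0.062096, 0.000000)
  m=+1: Y*=(0.099889, 0.022788)  Y=(-0.259143, -0.027181)  product (-0.025266, -0.008620)
  m=+2: Y*=(0.278651, 0.134118)  Y=(0.251175, 0.053277)  product (0.062845, 0.048533)
  m=+3: Y*=(-0.132799, -0.105834)  Y=(0.171018, 0.055447)  product (-0.016843, -0.025463)
  m=+4: Y*=(-0.187666, -0.235120)  Y=(-0.383627, -0.170411)  product (0.031927, 0.122179)
  m=+5: Y*=(0.176398, 0.365795)  Y=(0.237219, 0.136623)  product (-0.008131, 0.110873)
Accumulated sum (0.151159, 0.000000); after 4π/(2l+1) scaling, (0.172683, 0.000000) ⇒ P_5 = 0.172683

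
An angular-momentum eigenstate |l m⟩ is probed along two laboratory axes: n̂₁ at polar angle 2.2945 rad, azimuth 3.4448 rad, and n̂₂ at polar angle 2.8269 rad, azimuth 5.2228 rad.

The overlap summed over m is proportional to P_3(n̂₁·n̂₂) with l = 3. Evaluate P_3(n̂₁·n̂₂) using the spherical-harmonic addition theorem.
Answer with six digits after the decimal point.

-0.380229

Term-by-term m-sum for l=3 (normalisation 4π/7 = 1.795196):
  m=-3: -0.107805-0.138568i × -0.012363-0.000489i = +0.001265+0.001766i  (running Σ = +0.001265+0.001766i)
  m=-2: -0.312249-0.216575i × +0.048662-0.079374i = -0.032385+0.014246i  (running Σ = -0.031120+0.016011i)
  m=-1: -0.275579-0.086216i × +0.172067+0.307319i = -0.020922-0.099526i  (running Σ = -0.052042-0.083514i)
  m=0: +0.199584-0.000000i × -0.539718+0.000000i = -0.107719+0.000000i  (running Σ = -0.159761-0.083514i)
  m=1: +0.275579-0.086216i × -0.172067+0.307319i = -0.020922+0.099526i  (running Σ = -0.180684+0.016011i)
  m=2: -0.312249+0.216575i × +0.048662+0.079374i = -0.032385-0.014246i  (running Σ = -0.213069+0.001766i)
  m=3: +0.107805-0.138568i × +0.012363-0.000489i = +0.001265-0.001766i  (running Σ = -0.211804+0.000000i)
Σ over m = -0.211804+0.000000i; ×(4π/7) → -0.380229+0.000000i. Real part: -0.380229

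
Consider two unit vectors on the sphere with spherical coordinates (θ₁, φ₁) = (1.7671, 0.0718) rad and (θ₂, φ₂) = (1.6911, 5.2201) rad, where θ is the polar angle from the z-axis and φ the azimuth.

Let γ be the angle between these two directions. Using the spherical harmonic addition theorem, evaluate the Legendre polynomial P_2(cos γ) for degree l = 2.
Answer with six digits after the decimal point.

-0.216760

Addition theorem: P_2(cos γ) = (4π/5) Σ_m Y*_{lm}(Ω₁) Y_{lm}(Ω₂), m = −2…2:
  m=-2: (0.367755, 0.053176) × (-0.200734, 0.323491) = (-0.091023, 0.108291)  (running Σ = (-0.091023, 0.108291))
  m=-1: (-0.147407, -0.010602) × (-0.044751, -0.080436) = (0.005744, 0.012331)  (running Σ = (-0.085279, 0.120622))
  m=0: (-0.279397, -0.000000) × (-0.301764, 0.000000) = (0.084312, 0.000000)  (running Σ = (-0.000967, 0.120622))
  m=1: (0.147407, -0.010602) × (0.044751, -0.080436) = (0.005744, -0.012331)  (running Σ = (0.004777, 0.108291))
  m=2: (0.367755, -0.053176) × (-0.200734, -0.323491) = (-0.091023, -0.108291)  (running Σ = (-0.086246, 0.000000))
Σ over m = (-0.086246, 0.000000); ×(4π/5) → (-0.216760, 0.000000). Real part: -0.216760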